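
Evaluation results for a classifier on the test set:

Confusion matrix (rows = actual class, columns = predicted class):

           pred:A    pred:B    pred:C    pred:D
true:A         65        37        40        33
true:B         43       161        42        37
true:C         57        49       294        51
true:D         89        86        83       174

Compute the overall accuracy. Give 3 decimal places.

0.518

Accuracy = trace / total = (65+161+294+174=694) / 1341 = 694/1341 = 0.518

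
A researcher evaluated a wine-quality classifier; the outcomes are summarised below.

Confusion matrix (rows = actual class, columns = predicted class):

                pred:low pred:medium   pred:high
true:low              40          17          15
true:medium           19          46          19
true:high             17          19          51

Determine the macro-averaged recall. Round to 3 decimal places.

0.563

Per-class recall (TP/(TP+FN)):
  low: TP=40, FN=17+15=32 → 40/72 = 0.5556
  medium: TP=46, FN=19+19=38 → 46/84 = 0.5476
  high: TP=51, FN=17+19=36 → 51/87 = 0.5862
Macro-recall = mean = (0.5556 + 0.5476 + 0.5862) / 3 = 0.563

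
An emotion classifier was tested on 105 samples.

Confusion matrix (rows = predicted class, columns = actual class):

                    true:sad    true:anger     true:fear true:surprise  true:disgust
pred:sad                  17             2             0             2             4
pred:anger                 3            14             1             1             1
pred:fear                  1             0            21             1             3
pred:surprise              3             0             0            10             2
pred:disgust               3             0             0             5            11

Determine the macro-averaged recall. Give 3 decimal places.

0.702

Per-class recall (TP/(TP+FN)):
  sad: TP=17, FN=3+1+3+3=10 → 17/27 = 0.6296
  anger: TP=14, FN=2+0+0+0=2 → 14/16 = 0.8750
  fear: TP=21, FN=0+1+0+0=1 → 21/22 = 0.9545
  surprise: TP=10, FN=2+1+1+5=9 → 10/19 = 0.5263
  disgust: TP=11, FN=4+1+3+2=10 → 11/21 = 0.5238
Macro-recall = mean = (0.6296 + 0.8750 + 0.9545 + 0.5263 + 0.5238) / 5 = 0.702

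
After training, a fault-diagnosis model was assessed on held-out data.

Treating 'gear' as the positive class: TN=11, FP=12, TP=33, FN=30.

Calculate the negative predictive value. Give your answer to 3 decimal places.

0.268

NPV = TN/(TN+FN) = 11/(11+30) = 0.268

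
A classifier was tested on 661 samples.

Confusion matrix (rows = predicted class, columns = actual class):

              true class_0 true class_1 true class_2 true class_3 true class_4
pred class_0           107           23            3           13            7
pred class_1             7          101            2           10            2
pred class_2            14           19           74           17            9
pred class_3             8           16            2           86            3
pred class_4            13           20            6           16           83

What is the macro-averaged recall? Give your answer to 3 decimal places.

0.707

Per-class recall (TP/(TP+FN)):
  class_0: TP=107, FN=7+14+8+13=42 → 107/149 = 0.7181
  class_1: TP=101, FN=23+19+16+20=78 → 101/179 = 0.5642
  class_2: TP=74, FN=3+2+2+6=13 → 74/87 = 0.8506
  class_3: TP=86, FN=13+10+17+16=56 → 86/142 = 0.6056
  class_4: TP=83, FN=7+2+9+3=21 → 83/104 = 0.7981
Macro-recall = mean = (0.7181 + 0.5642 + 0.8506 + 0.6056 + 0.7981) / 5 = 0.707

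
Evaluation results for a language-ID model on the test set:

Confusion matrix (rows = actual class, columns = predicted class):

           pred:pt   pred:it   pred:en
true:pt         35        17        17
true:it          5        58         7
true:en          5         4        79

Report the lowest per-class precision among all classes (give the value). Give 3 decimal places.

Per-class precision (TP/(TP+FP)):
  pt: TP=35, FP=5+5=10 → 35/45 = 0.7778
  it: TP=58, FP=17+4=21 → 58/79 = 0.7342
  en: TP=79, FP=17+7=24 → 79/103 = 0.7670
Lowest is class 'it' with precision = 0.734.

0.734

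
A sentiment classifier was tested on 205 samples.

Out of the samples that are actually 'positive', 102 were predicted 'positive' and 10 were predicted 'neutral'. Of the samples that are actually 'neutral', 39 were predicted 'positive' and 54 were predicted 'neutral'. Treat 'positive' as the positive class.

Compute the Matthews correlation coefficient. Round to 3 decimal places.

0.528

MCC = (TP·TN − FP·FN) / √((TP+FP)(TP+FN)(TN+FP)(TN+FN))
Numerator = 102·54 − 39·10 = 5118
Denominator = √(141·112·93·64) = √93993984 = 9695.0495
MCC = 5118 / 9695.0495 = 0.528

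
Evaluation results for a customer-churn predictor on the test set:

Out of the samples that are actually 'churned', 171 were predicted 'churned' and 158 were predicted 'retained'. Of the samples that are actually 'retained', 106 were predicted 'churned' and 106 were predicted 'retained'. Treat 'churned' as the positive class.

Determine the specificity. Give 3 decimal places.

0.500

Specificity = TN/(TN+FP) = 106/(106+106) = 0.500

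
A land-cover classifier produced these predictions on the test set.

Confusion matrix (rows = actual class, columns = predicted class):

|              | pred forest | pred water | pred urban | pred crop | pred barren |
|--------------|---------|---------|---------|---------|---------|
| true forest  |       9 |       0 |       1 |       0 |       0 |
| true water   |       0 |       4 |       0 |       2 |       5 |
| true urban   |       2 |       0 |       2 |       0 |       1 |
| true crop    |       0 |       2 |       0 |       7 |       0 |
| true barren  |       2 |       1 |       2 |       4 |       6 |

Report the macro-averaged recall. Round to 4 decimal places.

Per-class recall (TP/(TP+FN)):
  forest: TP=9, FN=0+1+0+0=1 → 9/10 = 0.90000
  water: TP=4, FN=0+0+2+5=7 → 4/11 = 0.36364
  urban: TP=2, FN=2+0+0+1=3 → 2/5 = 0.40000
  crop: TP=7, FN=0+2+0+0=2 → 7/9 = 0.77778
  barren: TP=6, FN=2+1+2+4=9 → 6/15 = 0.40000
Macro-recall = mean = (0.90000 + 0.36364 + 0.40000 + 0.77778 + 0.40000) / 5 = 0.5683

0.5683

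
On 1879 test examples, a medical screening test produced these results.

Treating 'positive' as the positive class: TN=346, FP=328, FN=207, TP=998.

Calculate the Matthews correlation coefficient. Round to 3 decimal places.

0.359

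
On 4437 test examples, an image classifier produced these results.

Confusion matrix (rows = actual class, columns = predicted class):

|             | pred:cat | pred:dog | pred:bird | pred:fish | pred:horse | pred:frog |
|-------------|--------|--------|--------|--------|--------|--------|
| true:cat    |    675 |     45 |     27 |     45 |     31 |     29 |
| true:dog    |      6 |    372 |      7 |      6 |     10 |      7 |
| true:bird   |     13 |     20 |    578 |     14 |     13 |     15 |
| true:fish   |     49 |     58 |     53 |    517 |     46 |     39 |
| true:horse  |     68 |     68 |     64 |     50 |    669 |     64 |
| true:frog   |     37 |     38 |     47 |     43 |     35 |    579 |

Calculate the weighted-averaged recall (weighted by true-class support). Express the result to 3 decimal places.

Per-class recall (TP/(TP+FN)):
  cat: TP=675, FN=45+27+45+31+29=177 → 675/852 = 0.7923
  dog: TP=372, FN=6+7+6+10+7=36 → 372/408 = 0.9118
  bird: TP=578, FN=13+20+14+13+15=75 → 578/653 = 0.8851
  fish: TP=517, FN=49+58+53+46+39=245 → 517/762 = 0.6785
  horse: TP=669, FN=68+68+64+50+64=314 → 669/983 = 0.6806
  frog: TP=579, FN=37+38+47+43+35=200 → 579/779 = 0.7433
Weighted-recall = Σ (supportᵢ/N)·recallᵢ with N=4437: (852/4437)·0.7923 + (408/4437)·0.9118 + (653/4437)·0.8851 + (762/4437)·0.6785 + (983/4437)·0.6806 + (779/4437)·0.7433 = 0.764

0.764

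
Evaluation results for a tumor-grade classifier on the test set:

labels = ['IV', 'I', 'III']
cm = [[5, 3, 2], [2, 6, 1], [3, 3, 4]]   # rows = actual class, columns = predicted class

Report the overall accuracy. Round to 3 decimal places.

0.517

Accuracy = trace / total = (5+6+4=15) / 29 = 15/29 = 0.517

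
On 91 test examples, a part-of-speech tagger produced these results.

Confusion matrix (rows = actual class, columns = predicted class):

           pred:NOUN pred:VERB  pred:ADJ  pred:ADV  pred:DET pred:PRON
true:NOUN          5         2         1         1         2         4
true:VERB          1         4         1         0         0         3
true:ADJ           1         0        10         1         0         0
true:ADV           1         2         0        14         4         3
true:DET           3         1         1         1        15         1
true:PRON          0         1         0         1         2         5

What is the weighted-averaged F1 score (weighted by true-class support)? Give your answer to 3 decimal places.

0.587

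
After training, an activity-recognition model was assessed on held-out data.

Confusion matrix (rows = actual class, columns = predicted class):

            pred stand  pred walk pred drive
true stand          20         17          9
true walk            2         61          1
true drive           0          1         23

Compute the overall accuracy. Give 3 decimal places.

Accuracy = trace / total = (20+61+23=104) / 134 = 104/134 = 0.776

0.776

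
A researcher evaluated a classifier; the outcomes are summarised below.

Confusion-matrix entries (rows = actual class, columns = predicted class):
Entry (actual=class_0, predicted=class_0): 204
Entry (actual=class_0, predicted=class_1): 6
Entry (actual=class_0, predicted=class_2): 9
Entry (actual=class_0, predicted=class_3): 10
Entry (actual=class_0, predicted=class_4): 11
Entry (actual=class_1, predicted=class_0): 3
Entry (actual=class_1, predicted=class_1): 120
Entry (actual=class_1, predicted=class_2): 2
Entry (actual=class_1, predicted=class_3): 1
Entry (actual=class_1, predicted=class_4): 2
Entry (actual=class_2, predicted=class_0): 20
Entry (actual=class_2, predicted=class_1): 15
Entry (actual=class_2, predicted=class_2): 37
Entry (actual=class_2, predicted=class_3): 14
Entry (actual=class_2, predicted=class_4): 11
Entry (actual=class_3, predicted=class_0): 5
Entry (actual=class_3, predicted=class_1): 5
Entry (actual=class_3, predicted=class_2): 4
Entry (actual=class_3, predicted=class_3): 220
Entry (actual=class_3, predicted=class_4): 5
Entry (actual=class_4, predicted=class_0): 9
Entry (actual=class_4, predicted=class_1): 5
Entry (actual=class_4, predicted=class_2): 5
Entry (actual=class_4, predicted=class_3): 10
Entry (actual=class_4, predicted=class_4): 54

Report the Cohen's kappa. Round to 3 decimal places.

0.745

Observed agreement pₒ = trace/N = 635/787 = 0.8069
Expected agreement pₑ = Σ (rowᵢ·colᵢ)/N² = (240·241 + 128·151 + 97·57 + 239·255 + 83·83)/787² = 0.2430
κ = (pₒ − pₑ)/(1 − pₑ) = (0.8069 − 0.2430)/(1 − 0.2430) = 0.745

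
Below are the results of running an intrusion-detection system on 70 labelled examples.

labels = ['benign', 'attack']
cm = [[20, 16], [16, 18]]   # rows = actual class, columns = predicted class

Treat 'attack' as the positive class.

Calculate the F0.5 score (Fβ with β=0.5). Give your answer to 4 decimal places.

Fβ = (1+β²)·TP / ((1+β²)·TP + β²·FN + FP), with β²=1/4
= 1.25·18 / (1.25·18 + 0.25·16 + 16) = 0.5294

0.5294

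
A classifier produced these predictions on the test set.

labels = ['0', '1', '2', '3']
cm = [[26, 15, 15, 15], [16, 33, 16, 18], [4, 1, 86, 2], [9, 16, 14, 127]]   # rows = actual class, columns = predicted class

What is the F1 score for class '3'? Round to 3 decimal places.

Treat '3' as positive and all other classes as negative.
F1 score = 2·TP/(2·TP+FP+FN).
3: TP=127, FP=15+18+2=35, FN=9+16+14=39 → 254/328 = 0.7744

0.774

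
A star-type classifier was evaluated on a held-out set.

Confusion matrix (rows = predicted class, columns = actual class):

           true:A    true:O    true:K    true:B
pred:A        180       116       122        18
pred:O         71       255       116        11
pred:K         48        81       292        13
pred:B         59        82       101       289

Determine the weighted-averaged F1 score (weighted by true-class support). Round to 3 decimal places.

Per-class F1 score (2·TP/(2·TP+FP+FN)):
  A: TP=180, FP=116+122+18=256, FN=71+48+59=178 → 360/794 = 0.4534
  O: TP=255, FP=71+116+11=198, FN=116+81+82=279 → 510/987 = 0.5167
  K: TP=292, FP=48+81+13=142, FN=122+116+101=339 → 584/1065 = 0.5484
  B: TP=289, FP=59+82+101=242, FN=18+11+13=42 → 578/862 = 0.6705
Weighted-F1 score = Σ (supportᵢ/N)·F1 scoreᵢ with N=1854: (358/1854)·0.4534 + (534/1854)·0.5167 + (631/1854)·0.5484 + (331/1854)·0.6705 = 0.543

0.543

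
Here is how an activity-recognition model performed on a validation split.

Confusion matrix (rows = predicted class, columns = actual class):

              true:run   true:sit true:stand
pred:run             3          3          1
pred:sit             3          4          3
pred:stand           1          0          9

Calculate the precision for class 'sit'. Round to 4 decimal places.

0.4000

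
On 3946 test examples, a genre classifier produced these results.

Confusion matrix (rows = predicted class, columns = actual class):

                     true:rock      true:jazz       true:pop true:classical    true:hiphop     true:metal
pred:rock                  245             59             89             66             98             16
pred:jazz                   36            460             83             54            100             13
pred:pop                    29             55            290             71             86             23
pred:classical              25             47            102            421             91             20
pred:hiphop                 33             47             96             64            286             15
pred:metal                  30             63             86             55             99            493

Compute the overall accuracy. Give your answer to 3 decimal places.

0.556

Accuracy = trace / total = (245+460+290+421+286+493=2195) / 3946 = 2195/3946 = 0.556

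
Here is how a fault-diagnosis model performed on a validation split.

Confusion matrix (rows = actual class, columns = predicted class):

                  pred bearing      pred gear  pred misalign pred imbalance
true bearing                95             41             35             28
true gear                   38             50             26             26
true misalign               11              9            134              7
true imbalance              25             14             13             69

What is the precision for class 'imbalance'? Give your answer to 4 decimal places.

Treat 'imbalance' as positive and all other classes as negative.
precision = TP/(TP+FP).
imbalance: TP=69, FP=28+26+7=61 → 69/130 = 0.53077

0.5308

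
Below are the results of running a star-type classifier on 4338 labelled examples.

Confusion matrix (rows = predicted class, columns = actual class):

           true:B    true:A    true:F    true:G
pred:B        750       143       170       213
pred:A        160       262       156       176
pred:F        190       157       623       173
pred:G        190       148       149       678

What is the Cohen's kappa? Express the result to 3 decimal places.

Observed agreement pₒ = trace/N = 2313/4338 = 0.5332
Expected agreement pₑ = Σ (rowᵢ·colᵢ)/N² = (1290·1276 + 710·754 + 1098·1143 + 1240·1165)/4338² = 0.2594
κ = (pₒ − pₑ)/(1 − pₑ) = (0.5332 − 0.2594)/(1 − 0.2594) = 0.370

0.370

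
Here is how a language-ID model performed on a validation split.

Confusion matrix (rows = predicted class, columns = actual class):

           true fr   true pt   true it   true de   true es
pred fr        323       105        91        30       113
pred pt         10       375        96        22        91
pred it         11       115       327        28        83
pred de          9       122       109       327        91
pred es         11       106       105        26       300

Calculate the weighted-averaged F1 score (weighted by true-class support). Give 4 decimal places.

0.5369

Per-class F1 score (2·TP/(2·TP+FP+FN)):
  fr: TP=323, FP=105+91+30+113=339, FN=10+11+9+11=41 → 646/1026 = 0.62963
  pt: TP=375, FP=10+96+22+91=219, FN=105+115+122+106=448 → 750/1417 = 0.52929
  it: TP=327, FP=11+115+28+83=237, FN=91+96+109+105=401 → 654/1292 = 0.50619
  de: TP=327, FP=9+122+109+91=331, FN=30+22+28+26=106 → 654/1091 = 0.59945
  es: TP=300, FP=11+106+105+26=248, FN=113+91+83+91=378 → 600/1226 = 0.48940
Weighted-F1 score = Σ (supportᵢ/N)·F1 scoreᵢ with N=3026: (364/3026)·0.62963 + (823/3026)·0.52929 + (728/3026)·0.50619 + (433/3026)·0.59945 + (678/3026)·0.48940 = 0.5369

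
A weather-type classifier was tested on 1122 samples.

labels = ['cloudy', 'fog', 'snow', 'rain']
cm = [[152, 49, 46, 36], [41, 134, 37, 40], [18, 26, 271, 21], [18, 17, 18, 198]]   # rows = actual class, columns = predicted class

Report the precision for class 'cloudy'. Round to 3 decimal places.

Take TP from the diagonal, FP from the rest of the 'cloudy' prediction marginal, FN from the rest of the 'cloudy' actual marginal.
precision = TP/(TP+FP).
cloudy: TP=152, FP=41+18+18=77 → 152/229 = 0.6638

0.664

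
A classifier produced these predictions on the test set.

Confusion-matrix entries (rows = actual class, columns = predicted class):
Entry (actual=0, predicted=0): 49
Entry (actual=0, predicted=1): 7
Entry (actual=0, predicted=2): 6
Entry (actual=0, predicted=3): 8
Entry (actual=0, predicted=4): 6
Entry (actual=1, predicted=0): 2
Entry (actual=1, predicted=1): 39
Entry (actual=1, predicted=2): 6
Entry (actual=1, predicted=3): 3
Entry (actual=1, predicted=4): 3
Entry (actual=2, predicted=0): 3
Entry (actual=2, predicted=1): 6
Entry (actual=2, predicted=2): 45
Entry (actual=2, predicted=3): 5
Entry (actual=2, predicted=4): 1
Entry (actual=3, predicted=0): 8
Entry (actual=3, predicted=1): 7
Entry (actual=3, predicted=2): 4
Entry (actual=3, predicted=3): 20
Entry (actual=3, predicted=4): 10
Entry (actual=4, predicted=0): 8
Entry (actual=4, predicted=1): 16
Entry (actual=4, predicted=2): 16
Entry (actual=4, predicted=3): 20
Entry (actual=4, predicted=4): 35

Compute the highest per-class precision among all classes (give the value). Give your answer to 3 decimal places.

Per-class precision (TP/(TP+FP)):
  0: TP=49, FP=2+3+8+8=21 → 49/70 = 0.7000
  1: TP=39, FP=7+6+7+16=36 → 39/75 = 0.5200
  2: TP=45, FP=6+6+4+16=32 → 45/77 = 0.5844
  3: TP=20, FP=8+3+5+20=36 → 20/56 = 0.3571
  4: TP=35, FP=6+3+1+10=20 → 35/55 = 0.6364
Highest is class '0' with precision = 0.700.

0.700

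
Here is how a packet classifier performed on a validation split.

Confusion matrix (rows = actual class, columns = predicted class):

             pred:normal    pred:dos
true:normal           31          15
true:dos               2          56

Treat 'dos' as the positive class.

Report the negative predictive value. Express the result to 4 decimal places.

0.9394

NPV = TN/(TN+FN) = 31/(31+2) = 0.9394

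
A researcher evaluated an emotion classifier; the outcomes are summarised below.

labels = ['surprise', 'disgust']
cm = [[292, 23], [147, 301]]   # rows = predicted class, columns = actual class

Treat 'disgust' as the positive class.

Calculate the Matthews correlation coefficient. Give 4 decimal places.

0.5965

MCC = (TP·TN − FP·FN) / √((TP+FP)(TP+FN)(TN+FP)(TN+FN))
Numerator = 301·292 − 147·23 = 84511
Denominator = √(448·324·439·315) = √20072344320 = 141676.9012
MCC = 84511 / 141676.9012 = 0.5965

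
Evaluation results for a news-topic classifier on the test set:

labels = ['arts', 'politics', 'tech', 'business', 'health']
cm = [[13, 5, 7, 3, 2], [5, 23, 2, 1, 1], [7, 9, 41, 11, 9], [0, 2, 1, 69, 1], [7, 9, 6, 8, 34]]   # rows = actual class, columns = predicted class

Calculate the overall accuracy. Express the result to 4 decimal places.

Accuracy = trace / total = (13+23+41+69+34=180) / 276 = 180/276 = 0.6522

0.6522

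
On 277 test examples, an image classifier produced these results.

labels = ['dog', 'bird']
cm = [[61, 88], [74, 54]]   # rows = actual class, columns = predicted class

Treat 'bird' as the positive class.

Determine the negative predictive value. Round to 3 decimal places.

NPV = TN/(TN+FN) = 61/(61+74) = 0.452

0.452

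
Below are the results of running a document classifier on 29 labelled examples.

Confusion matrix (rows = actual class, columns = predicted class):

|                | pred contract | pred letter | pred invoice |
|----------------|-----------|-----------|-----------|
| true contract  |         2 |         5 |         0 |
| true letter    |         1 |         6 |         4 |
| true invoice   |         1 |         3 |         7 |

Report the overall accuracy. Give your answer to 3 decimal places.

0.517

Accuracy = trace / total = (2+6+7=15) / 29 = 15/29 = 0.517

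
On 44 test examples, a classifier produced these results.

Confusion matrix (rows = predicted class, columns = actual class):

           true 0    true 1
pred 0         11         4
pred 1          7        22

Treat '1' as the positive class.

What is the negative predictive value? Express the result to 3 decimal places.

0.733

NPV = TN/(TN+FN) = 11/(11+4) = 0.733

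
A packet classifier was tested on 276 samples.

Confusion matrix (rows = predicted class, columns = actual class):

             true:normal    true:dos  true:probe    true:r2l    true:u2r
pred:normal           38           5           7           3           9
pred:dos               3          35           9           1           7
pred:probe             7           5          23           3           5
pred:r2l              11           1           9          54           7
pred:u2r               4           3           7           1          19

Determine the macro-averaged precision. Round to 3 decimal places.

Per-class precision (TP/(TP+FP)):
  normal: TP=38, FP=5+7+3+9=24 → 38/62 = 0.6129
  dos: TP=35, FP=3+9+1+7=20 → 35/55 = 0.6364
  probe: TP=23, FP=7+5+3+5=20 → 23/43 = 0.5349
  r2l: TP=54, FP=11+1+9+7=28 → 54/82 = 0.6585
  u2r: TP=19, FP=4+3+7+1=15 → 19/34 = 0.5588
Macro-precision = mean = (0.6129 + 0.6364 + 0.5349 + 0.6585 + 0.5588) / 5 = 0.600

0.600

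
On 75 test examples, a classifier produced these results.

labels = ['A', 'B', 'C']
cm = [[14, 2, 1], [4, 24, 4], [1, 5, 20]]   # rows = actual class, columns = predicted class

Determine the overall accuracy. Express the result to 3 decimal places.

0.773

Accuracy = trace / total = (14+24+20=58) / 75 = 58/75 = 0.773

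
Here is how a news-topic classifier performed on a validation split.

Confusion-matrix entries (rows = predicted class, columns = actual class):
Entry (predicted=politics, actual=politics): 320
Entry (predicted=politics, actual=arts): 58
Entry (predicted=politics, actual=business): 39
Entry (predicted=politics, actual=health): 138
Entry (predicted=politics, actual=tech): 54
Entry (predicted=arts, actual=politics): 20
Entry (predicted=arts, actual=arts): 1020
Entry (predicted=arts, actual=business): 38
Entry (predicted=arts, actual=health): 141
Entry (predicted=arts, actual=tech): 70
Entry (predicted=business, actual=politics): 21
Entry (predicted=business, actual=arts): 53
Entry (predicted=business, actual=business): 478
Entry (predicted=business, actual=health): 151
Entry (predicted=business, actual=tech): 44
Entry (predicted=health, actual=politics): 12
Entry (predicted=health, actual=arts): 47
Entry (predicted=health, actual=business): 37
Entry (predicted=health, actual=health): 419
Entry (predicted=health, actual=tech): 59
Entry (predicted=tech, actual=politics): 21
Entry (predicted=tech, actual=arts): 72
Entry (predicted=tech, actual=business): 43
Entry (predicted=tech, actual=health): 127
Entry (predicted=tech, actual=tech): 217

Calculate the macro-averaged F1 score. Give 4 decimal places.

0.6287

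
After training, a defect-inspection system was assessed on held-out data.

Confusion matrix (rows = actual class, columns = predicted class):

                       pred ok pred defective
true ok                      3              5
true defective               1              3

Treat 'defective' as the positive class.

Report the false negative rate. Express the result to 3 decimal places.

0.250

FNR = FN/(FN+TP) = 1/(1+3) = 0.250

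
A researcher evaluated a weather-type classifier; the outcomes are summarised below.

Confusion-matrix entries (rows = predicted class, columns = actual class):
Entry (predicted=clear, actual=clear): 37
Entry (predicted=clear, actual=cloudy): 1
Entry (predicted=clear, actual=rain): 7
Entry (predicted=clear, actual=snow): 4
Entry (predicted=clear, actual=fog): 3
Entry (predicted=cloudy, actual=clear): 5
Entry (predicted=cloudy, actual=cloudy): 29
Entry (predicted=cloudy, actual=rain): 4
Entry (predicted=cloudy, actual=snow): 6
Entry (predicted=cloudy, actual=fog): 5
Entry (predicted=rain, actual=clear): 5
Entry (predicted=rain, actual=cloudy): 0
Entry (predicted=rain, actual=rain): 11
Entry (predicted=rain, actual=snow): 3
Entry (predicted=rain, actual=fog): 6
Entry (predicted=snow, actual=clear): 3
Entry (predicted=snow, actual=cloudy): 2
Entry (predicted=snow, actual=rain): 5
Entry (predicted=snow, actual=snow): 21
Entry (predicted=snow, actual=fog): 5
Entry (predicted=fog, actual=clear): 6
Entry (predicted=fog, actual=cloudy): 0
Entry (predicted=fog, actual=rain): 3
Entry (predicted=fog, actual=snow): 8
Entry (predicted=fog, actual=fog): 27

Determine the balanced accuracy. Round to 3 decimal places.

Balanced accuracy = mean of per-class recall.
  clear: recall = 37/56 = 0.6607
  cloudy: recall = 29/32 = 0.9063
  rain: recall = 11/30 = 0.3667
  snow: recall = 21/42 = 0.5000
  fog: recall = 27/46 = 0.5870
Mean = (0.6607 + 0.9063 + 0.3667 + 0.5000 + 0.5870) / 5 = 0.604

0.604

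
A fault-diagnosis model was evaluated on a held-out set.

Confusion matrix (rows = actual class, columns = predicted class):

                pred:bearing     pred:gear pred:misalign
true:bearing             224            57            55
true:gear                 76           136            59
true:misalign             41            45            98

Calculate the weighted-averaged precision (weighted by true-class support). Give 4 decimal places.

0.5823

Per-class precision (TP/(TP+FP)):
  bearing: TP=224, FP=76+41=117 → 224/341 = 0.65689
  gear: TP=136, FP=57+45=102 → 136/238 = 0.57143
  misalign: TP=98, FP=55+59=114 → 98/212 = 0.46226
Weighted-precision = Σ (supportᵢ/N)·precisionᵢ with N=791: (336/791)·0.65689 + (271/791)·0.57143 + (184/791)·0.46226 = 0.5823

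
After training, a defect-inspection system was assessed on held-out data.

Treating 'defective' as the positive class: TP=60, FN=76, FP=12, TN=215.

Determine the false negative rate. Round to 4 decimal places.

0.5588

FNR = FN/(FN+TP) = 76/(76+60) = 0.5588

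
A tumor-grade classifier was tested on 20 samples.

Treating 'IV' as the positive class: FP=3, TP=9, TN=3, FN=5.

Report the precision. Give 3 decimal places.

0.750

Precision = TP/(TP+FP) = 9/(9+3) = 9/12 = 0.750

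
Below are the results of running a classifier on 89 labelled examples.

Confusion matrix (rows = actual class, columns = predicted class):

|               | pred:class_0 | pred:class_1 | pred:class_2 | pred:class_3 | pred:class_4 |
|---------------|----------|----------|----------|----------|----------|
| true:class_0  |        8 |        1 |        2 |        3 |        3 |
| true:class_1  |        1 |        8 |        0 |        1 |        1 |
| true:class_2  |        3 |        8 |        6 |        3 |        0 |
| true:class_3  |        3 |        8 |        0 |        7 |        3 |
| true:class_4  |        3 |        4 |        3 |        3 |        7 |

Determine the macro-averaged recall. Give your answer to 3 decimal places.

0.436

Per-class recall (TP/(TP+FN)):
  class_0: TP=8, FN=1+2+3+3=9 → 8/17 = 0.4706
  class_1: TP=8, FN=1+0+1+1=3 → 8/11 = 0.7273
  class_2: TP=6, FN=3+8+3+0=14 → 6/20 = 0.3000
  class_3: TP=7, FN=3+8+0+3=14 → 7/21 = 0.3333
  class_4: TP=7, FN=3+4+3+3=13 → 7/20 = 0.3500
Macro-recall = mean = (0.4706 + 0.7273 + 0.3000 + 0.3333 + 0.3500) / 5 = 0.436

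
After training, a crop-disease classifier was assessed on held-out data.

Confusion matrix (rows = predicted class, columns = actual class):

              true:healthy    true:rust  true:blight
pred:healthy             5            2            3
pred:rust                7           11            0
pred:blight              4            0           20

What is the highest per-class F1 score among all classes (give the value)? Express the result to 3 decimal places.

0.851

Per-class F1 score (2·TP/(2·TP+FP+FN)):
  healthy: TP=5, FP=2+3=5, FN=7+4=11 → 10/26 = 0.3846
  rust: TP=11, FP=7+0=7, FN=2+0=2 → 22/31 = 0.7097
  blight: TP=20, FP=4+0=4, FN=3+0=3 → 40/47 = 0.8511
Highest is class 'blight' with F1 score = 0.851.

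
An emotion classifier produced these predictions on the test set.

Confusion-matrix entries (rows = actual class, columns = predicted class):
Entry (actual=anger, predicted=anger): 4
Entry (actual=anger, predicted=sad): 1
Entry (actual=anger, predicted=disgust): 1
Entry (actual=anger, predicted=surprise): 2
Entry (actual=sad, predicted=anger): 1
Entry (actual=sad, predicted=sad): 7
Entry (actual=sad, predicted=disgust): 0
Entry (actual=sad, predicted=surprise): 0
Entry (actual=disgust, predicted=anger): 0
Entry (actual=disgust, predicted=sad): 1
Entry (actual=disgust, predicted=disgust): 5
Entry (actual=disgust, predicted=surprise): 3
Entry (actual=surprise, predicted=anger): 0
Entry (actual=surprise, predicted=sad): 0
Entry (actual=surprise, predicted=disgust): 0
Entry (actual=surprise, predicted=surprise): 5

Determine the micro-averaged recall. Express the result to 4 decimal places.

0.7000

Micro-averaging pools counts across classes: ΣTP=21, ΣFP=9, ΣFN=9.
Micro-recall = TP/(TP+FN) on pooled counts = 0.7000 (equals overall accuracy in single-label multiclass).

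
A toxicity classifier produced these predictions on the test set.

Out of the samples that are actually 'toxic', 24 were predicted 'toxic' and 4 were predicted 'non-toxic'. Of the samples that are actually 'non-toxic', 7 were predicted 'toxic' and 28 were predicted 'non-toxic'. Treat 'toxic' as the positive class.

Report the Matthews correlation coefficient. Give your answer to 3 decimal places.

MCC = (TP·TN − FP·FN) / √((TP+FP)(TP+FN)(TN+FP)(TN+FN))
Numerator = 24·28 − 7·4 = 644
Denominator = √(31·28·35·32) = √972160 = 985.9817
MCC = 644 / 985.9817 = 0.653

0.653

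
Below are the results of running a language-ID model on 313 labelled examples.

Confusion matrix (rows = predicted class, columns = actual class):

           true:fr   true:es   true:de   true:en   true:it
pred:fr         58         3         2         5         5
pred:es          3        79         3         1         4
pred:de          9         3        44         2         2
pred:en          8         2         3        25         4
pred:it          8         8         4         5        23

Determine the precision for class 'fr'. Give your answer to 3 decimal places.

0.795

Treat 'fr' as positive and all other classes as negative.
precision = TP/(TP+FP).
fr: TP=58, FP=3+2+5+5=15 → 58/73 = 0.7945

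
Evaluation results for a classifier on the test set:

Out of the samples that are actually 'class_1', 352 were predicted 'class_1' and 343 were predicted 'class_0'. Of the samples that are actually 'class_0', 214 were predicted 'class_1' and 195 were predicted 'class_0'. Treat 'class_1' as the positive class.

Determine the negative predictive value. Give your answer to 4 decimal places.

NPV = TN/(TN+FN) = 195/(195+343) = 0.3625

0.3625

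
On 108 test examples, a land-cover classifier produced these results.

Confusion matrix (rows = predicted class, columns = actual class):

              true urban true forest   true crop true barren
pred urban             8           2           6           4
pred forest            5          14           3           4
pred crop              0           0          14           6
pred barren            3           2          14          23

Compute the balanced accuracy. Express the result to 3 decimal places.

Balanced accuracy = mean of per-class recall.
  urban: recall = 8/16 = 0.5000
  forest: recall = 14/18 = 0.7778
  crop: recall = 14/37 = 0.3784
  barren: recall = 23/37 = 0.6216
Mean = (0.5000 + 0.7778 + 0.3784 + 0.6216) / 4 = 0.569

0.569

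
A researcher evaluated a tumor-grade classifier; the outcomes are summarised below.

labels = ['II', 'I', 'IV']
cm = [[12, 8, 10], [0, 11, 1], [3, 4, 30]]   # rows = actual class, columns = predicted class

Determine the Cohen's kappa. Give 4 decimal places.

0.4862

Observed agreement pₒ = trace/N = 53/79 = 0.67089
Expected agreement pₑ = Σ (rowᵢ·colᵢ)/N² = (30·15 + 12·23 + 37·41)/79² = 0.35940
κ = (pₒ − pₑ)/(1 − pₑ) = (0.67089 − 0.35940)/(1 − 0.35940) = 0.4862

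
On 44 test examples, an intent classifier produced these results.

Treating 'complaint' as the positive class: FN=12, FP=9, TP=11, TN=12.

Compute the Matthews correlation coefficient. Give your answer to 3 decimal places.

MCC = (TP·TN − FP·FN) / √((TP+FP)(TP+FN)(TN+FP)(TN+FN))
Numerator = 11·12 − 9·12 = 24
Denominator = √(20·23·21·24) = √231840 = 481.4977
MCC = 24 / 481.4977 = 0.050

0.050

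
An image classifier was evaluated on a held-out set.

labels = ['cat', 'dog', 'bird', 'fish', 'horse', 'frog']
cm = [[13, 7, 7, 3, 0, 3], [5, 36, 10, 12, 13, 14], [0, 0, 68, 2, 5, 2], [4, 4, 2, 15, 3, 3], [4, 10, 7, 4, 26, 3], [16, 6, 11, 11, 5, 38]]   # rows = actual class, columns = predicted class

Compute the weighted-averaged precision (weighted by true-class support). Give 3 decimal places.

0.540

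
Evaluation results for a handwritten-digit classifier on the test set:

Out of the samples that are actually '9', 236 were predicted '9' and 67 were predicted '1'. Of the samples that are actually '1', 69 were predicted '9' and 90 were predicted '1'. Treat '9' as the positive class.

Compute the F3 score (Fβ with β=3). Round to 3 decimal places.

Fβ = (1+β²)·TP / ((1+β²)·TP + β²·FN + FP), with β²=9
= 10·236 / (10·236 + 9·67 + 69) = 0.778

0.778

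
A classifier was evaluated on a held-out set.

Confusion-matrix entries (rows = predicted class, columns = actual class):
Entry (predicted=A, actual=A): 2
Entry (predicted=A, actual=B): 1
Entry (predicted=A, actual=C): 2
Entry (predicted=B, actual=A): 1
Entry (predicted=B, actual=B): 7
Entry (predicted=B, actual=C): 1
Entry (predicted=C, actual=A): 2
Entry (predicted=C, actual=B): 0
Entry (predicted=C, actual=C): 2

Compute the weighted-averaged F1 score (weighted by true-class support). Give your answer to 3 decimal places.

Per-class F1 score (2·TP/(2·TP+FP+FN)):
  A: TP=2, FP=1+2=3, FN=1+2=3 → 4/10 = 0.4000
  B: TP=7, FP=1+1=2, FN=1+0=1 → 14/17 = 0.8235
  C: TP=2, FP=2+0=2, FN=2+1=3 → 4/9 = 0.4444
Weighted-F1 score = Σ (supportᵢ/N)·F1 scoreᵢ with N=18: (5/18)·0.4000 + (8/18)·0.8235 + (5/18)·0.4444 = 0.601

0.601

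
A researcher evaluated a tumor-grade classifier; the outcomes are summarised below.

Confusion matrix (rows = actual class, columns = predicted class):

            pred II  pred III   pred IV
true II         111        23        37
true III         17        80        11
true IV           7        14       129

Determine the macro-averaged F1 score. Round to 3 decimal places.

Per-class F1 score (2·TP/(2·TP+FP+FN)):
  II: TP=111, FP=17+7=24, FN=23+37=60 → 222/306 = 0.7255
  III: TP=80, FP=23+14=37, FN=17+11=28 → 160/225 = 0.7111
  IV: TP=129, FP=37+11=48, FN=7+14=21 → 258/327 = 0.7890
Macro-F1 score = mean = (0.7255 + 0.7111 + 0.7890) / 3 = 0.742

0.742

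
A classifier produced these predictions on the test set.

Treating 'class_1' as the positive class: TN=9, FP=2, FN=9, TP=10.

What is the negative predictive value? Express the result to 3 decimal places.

NPV = TN/(TN+FN) = 9/(9+9) = 0.500

0.500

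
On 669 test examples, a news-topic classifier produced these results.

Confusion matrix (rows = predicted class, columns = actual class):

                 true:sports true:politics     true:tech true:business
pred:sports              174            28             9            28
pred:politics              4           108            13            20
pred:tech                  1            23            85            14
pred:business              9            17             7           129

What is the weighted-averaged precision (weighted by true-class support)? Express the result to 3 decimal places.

Per-class precision (TP/(TP+FP)):
  sports: TP=174, FP=28+9+28=65 → 174/239 = 0.7280
  politics: TP=108, FP=4+13+20=37 → 108/145 = 0.7448
  tech: TP=85, FP=1+23+14=38 → 85/123 = 0.6911
  business: TP=129, FP=9+17+7=33 → 129/162 = 0.7963
Weighted-precision = Σ (supportᵢ/N)·precisionᵢ with N=669: (188/669)·0.7280 + (176/669)·0.7448 + (114/669)·0.6911 + (191/669)·0.7963 = 0.746

0.746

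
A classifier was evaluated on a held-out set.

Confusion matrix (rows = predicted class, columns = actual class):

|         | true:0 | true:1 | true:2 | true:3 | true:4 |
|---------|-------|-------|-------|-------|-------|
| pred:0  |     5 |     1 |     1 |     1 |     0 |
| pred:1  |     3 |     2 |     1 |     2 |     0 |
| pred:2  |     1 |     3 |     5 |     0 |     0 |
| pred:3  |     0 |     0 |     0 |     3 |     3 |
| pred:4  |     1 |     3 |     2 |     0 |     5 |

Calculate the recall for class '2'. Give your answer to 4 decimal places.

One-vs-rest for '2': TP = diagonal; FP = other classes predicted '2'; FN = '2' predicted as other.
recall = TP/(TP+FN).
2: TP=5, FN=1+1+0+2=4 → 5/9 = 0.55556

0.5556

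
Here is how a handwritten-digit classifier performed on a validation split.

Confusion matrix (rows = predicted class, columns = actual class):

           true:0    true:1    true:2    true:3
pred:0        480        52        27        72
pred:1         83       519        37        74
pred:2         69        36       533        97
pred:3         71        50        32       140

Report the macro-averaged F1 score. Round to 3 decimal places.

0.668

Per-class F1 score (2·TP/(2·TP+FP+FN)):
  0: TP=480, FP=52+27+72=151, FN=83+69+71=223 → 960/1334 = 0.7196
  1: TP=519, FP=83+37+74=194, FN=52+36+50=138 → 1038/1370 = 0.7577
  2: TP=533, FP=69+36+97=202, FN=27+37+32=96 → 1066/1364 = 0.7815
  3: TP=140, FP=71+50+32=153, FN=72+74+97=243 → 280/676 = 0.4142
Macro-F1 score = mean = (0.7196 + 0.7577 + 0.7815 + 0.4142) / 4 = 0.668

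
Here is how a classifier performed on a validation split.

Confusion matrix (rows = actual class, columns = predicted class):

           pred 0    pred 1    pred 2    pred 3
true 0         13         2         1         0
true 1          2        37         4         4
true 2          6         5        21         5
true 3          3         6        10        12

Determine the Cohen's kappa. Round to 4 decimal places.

Observed agreement pₒ = trace/N = 83/131 = 0.63359
Expected agreement pₑ = Σ (rowᵢ·colᵢ)/N² = (16·24 + 47·50 + 37·36 + 31·21)/131² = 0.27487
κ = (pₒ − pₑ)/(1 − pₑ) = (0.63359 − 0.27487)/(1 − 0.27487) = 0.4947

0.4947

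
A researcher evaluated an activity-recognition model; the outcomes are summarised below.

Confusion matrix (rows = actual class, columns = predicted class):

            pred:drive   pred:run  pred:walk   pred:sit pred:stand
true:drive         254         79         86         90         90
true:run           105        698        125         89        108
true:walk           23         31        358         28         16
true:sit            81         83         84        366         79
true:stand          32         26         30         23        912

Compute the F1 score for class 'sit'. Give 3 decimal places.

0.568

One-vs-rest for 'sit': TP = diagonal; FP = other classes predicted 'sit'; FN = 'sit' predicted as other.
F1 score = 2·TP/(2·TP+FP+FN).
sit: TP=366, FP=90+89+28+23=230, FN=81+83+84+79=327 → 732/1289 = 0.5679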